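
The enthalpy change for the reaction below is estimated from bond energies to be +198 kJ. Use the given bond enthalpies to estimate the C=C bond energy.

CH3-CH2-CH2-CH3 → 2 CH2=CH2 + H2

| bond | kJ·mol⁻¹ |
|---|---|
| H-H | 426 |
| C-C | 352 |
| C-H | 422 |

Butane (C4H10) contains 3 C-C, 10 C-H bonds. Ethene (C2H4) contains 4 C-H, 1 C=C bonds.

Let D be the C=C bond energy.
Σ(broken) = 3×352 + 10×422 = 5276
Σ(formed) = 8×422 + 2×D + 1×426 = 3802 + 2D
ΔH = Σ(broken) − Σ(formed) = (5276) − (3802 + 2D) = +1474 − 2D
Setting this equal to +198 kJ gives 2D = 1276, so D = 638 kJ/mol.

D(C=C) ≈ 638 kJ/mol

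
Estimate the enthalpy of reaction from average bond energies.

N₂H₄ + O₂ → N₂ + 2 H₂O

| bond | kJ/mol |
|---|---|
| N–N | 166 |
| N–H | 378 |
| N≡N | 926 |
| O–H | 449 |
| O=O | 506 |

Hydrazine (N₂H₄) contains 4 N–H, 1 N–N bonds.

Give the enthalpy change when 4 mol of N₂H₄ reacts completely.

ΔH = −2152 kJ

Bonds broken (reactants):
  N–H: 4 × 378 = 1512
  N–N: 1 × 166 = 166
  O=O: 1 × 506 = 506
  Σ(broken) = 2184 kJ
Bonds formed (products):
  N≡N: 1 × 926 = 926
  O–H: 4 × 449 = 1796
  Σ(formed) = 2722 kJ
ΔH = Σ(broken) − Σ(formed) = 2184 − 2722 = −538 kJ
For 4× the reaction as written: 4 × (−538) = −2152 kJ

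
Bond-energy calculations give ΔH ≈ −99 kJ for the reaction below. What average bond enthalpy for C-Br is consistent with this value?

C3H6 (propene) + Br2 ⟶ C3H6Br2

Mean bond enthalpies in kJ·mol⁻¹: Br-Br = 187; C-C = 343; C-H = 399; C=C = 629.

Let D be the C-Br bond energy.
Σ(broken) = 1×187 + 1×343 + 6×399 + 1×629 = 3553
Σ(formed) = 2×D + 2×343 + 6×399 = 3080 + 2D
ΔH = Σ(broken) − Σ(formed) = (3553) − (3080 + 2D) = +473 − 2D
Setting this equal to −99 kJ gives 2D = 572, so D = 286 kJ/mol.

D(C-Br) ≈ 286 kJ/mol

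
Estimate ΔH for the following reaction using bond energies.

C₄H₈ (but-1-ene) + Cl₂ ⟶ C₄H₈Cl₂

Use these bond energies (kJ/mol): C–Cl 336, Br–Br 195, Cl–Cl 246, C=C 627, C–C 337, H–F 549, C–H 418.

Bonds broken (reactants):
  C–C: 2 × 337 = 674
  C–H: 8 × 418 = 3344
  C=C: 1 × 627 = 627
  Cl–Cl: 1 × 246 = 246
  Σ(broken) = 4891 kJ
Bonds formed (products):
  C–C: 3 × 337 = 1011
  C–Cl: 2 × 336 = 672
  C–H: 8 × 418 = 3344
  Σ(formed) = 5027 kJ
ΔH = Σ(broken) − Σ(formed) = 4891 − 5027 = −136 kJ

ΔH ≈ −136 kJ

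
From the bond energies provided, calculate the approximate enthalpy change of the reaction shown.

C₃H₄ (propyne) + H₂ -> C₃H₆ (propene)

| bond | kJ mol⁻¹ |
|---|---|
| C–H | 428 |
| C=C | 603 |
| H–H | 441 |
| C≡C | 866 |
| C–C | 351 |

Bonds broken (reactants):
  C≡C: 1 × 866 = 866
  C–C: 1 × 351 = 351
  C–H: 4 × 428 = 1712
  H–H: 1 × 441 = 441
  Σ(broken) = 3370 kJ
Bonds formed (products):
  C–C: 1 × 351 = 351
  C–H: 6 × 428 = 2568
  C=C: 1 × 603 = 603
  Σ(formed) = 3522 kJ
ΔH = Σ(broken) − Σ(formed) = 3370 − 3522 = −152 kJ

ΔH ≈ −152 kJ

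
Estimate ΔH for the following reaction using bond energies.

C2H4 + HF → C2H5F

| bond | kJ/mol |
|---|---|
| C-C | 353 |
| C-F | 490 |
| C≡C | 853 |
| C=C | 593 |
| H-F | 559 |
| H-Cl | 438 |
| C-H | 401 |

Bonds broken (reactants):
  C-H: 4 × 401 = 1604
  C=C: 1 × 593 = 593
  H-F: 1 × 559 = 559
  Σ(broken) = 2756 kJ
Bonds formed (products):
  C-C: 1 × 353 = 353
  C-F: 1 × 490 = 490
  C-H: 5 × 401 = 2005
  Σ(formed) = 2848 kJ
ΔH = Σ(broken) − Σ(formed) = 2756 − 2848 = −92 kJ

ΔH ≈ −92 kJ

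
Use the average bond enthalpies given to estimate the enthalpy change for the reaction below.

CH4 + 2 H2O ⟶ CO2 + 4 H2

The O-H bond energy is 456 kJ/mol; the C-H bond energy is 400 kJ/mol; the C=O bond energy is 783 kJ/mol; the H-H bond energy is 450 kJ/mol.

Bonds broken (reactants):
  C-H: 4 × 400 = 1600
  O-H: 4 × 456 = 1824
  Σ(broken) = 3424 kJ
Bonds formed (products):
  C=O: 2 × 783 = 1566
  H-H: 4 × 450 = 1800
  Σ(formed) = 3366 kJ
ΔH = Σ(broken) − Σ(formed) = 3424 − 3366 = +58 kJ

ΔH ≈ +58 kJ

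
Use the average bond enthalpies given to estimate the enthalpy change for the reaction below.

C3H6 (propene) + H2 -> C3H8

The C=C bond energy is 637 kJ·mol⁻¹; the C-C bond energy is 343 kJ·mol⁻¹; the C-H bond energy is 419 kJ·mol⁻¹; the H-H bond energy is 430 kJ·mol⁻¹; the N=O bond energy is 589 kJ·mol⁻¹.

ΔH ≈ −114 kJ

Bonds broken (reactants):
  C-C: 1 × 343 = 343
  C-H: 6 × 419 = 2514
  C=C: 1 × 637 = 637
  H-H: 1 × 430 = 430
  Σ(broken) = 3924 kJ
Bonds formed (products):
  C-C: 2 × 343 = 686
  C-H: 8 × 419 = 3352
  Σ(formed) = 4038 kJ
ΔH = Σ(broken) − Σ(formed) = 3924 − 4038 = −114 kJ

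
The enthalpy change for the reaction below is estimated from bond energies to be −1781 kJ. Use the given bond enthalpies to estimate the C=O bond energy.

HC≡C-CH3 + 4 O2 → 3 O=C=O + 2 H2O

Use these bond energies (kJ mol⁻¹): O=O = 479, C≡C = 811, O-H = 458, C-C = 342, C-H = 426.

D(C=O) ≈ 787 kJ/mol

Let D be the C=O bond energy.
Σ(broken) = 1×811 + 1×342 + 4×426 + 4×479 = 4773
Σ(formed) = 6×D + 4×458 = 1832 + 6D
ΔH = Σ(broken) − Σ(formed) = (4773) − (1832 + 6D) = +2941 − 6D
Setting this equal to −1781 kJ gives 6D = 4722, so D = 787 kJ/mol.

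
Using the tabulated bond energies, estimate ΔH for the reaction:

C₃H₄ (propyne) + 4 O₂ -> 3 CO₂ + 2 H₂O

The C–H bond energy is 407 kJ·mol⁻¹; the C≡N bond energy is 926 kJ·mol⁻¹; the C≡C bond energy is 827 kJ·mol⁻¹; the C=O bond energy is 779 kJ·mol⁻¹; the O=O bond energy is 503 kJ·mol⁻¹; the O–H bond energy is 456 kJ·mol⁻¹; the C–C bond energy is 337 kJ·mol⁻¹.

Bonds broken (reactants):
  C≡C: 1 × 827 = 827
  C–C: 1 × 337 = 337
  C–H: 4 × 407 = 1628
  O=O: 4 × 503 = 2012
  Σ(broken) = 4804 kJ
Bonds formed (products):
  C=O: 6 × 779 = 4674
  O–H: 4 × 456 = 1824
  Σ(formed) = 6498 kJ
ΔH = Σ(broken) − Σ(formed) = 4804 − 6498 = −1694 kJ

ΔH ≈ −1694 kJ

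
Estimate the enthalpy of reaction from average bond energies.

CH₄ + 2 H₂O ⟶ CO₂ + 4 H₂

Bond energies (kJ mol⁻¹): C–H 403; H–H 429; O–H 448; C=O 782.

ΔH ≈ +124 kJ

Bonds broken (reactants):
  C–H: 4 × 403 = 1612
  O–H: 4 × 448 = 1792
  Σ(broken) = 3404 kJ
Bonds formed (products):
  C=O: 2 × 782 = 1564
  H–H: 4 × 429 = 1716
  Σ(formed) = 3280 kJ
ΔH = Σ(broken) − Σ(formed) = 3404 − 3280 = +124 kJ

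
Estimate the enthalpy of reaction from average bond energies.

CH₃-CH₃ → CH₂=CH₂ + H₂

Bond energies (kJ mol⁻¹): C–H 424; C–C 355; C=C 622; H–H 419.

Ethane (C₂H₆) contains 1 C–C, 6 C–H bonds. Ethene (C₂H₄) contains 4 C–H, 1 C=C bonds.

ΔH ≈ +162 kJ

Bonds broken (reactants):
  C–C: 1 × 355 = 355
  C–H: 6 × 424 = 2544
  Σ(broken) = 2899 kJ
Bonds formed (products):
  C–H: 4 × 424 = 1696
  C=C: 1 × 622 = 622
  H–H: 1 × 419 = 419
  Σ(formed) = 2737 kJ
ΔH = Σ(broken) − Σ(formed) = 2899 − 2737 = +162 kJ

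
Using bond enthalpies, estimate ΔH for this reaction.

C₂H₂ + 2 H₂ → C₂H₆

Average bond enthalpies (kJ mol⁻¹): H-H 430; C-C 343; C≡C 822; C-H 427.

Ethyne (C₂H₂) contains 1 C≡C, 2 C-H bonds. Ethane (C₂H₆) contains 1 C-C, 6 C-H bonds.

ΔH ≈ −369 kJ

Bonds broken (reactants):
  C≡C: 1 × 822 = 822
  C-H: 2 × 427 = 854
  H-H: 2 × 430 = 860
  Σ(broken) = 2536 kJ
Bonds formed (products):
  C-C: 1 × 343 = 343
  C-H: 6 × 427 = 2562
  Σ(formed) = 2905 kJ
ΔH = Σ(broken) − Σ(formed) = 2536 − 2905 = −369 kJ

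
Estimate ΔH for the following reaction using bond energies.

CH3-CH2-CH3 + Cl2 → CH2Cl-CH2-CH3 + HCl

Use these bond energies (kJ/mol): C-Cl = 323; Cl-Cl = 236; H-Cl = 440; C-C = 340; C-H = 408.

Bonds broken (reactants):
  C-C: 2 × 340 = 680
  C-H: 8 × 408 = 3264
  Cl-Cl: 1 × 236 = 236
  Σ(broken) = 4180 kJ
Bonds formed (products):
  C-C: 2 × 340 = 680
  C-Cl: 1 × 323 = 323
  C-H: 7 × 408 = 2856
  H-Cl: 1 × 440 = 440
  Σ(formed) = 4299 kJ
ΔH = Σ(broken) − Σ(formed) = 4180 − 4299 = −119 kJ

ΔH ≈ −119 kJ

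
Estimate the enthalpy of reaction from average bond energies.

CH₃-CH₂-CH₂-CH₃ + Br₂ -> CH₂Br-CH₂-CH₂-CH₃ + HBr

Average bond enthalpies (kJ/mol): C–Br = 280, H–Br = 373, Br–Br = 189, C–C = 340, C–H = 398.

ΔH ≈ −66 kJ

Bonds broken (reactants):
  Br–Br: 1 × 189 = 189
  C–C: 3 × 340 = 1020
  C–H: 10 × 398 = 3980
  Σ(broken) = 5189 kJ
Bonds formed (products):
  C–Br: 1 × 280 = 280
  C–C: 3 × 340 = 1020
  C–H: 9 × 398 = 3582
  H–Br: 1 × 373 = 373
  Σ(formed) = 5255 kJ
ΔH = Σ(broken) − Σ(formed) = 5189 − 5255 = −66 kJ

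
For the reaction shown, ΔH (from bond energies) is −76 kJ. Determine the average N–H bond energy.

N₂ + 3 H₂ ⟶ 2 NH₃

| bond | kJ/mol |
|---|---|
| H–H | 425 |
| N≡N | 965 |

Let D be the N–H bond energy.
Σ(broken) = 3×425 + 1×965 = 2240
Σ(formed) = 6×D = 6D
ΔH = Σ(broken) − Σ(formed) = (2240) − (6D) = +2240 − 6D
Setting this equal to −76 kJ gives 6D = 2316, so D = 386 kJ/mol.

D(N–H) ≈ 386 kJ/mol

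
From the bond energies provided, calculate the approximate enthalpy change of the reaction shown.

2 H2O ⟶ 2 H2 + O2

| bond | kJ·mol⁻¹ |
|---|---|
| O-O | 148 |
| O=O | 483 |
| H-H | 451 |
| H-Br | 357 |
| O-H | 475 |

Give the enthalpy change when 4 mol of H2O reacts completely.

ΔH = +1030 kJ

Bonds broken (reactants):
  O-H: 4 × 475 = 1900
  Σ(broken) = 1900 kJ
Bonds formed (products):
  H-H: 2 × 451 = 902
  O=O: 1 × 483 = 483
  Σ(formed) = 1385 kJ
ΔH = Σ(broken) − Σ(formed) = 1900 − 1385 = +515 kJ
For 2× the reaction as written: 2 × (+515) = +1030 kJ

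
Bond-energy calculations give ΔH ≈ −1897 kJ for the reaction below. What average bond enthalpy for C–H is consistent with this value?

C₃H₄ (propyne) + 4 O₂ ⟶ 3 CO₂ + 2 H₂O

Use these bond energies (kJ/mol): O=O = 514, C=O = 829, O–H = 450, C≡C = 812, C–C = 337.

D(C–H) ≈ 418 kJ/mol

Let D be the C–H bond energy.
Σ(broken) = 1×812 + 1×337 + 4×D + 4×514 = 3205 + 4D
Σ(formed) = 6×829 + 4×450 = 6774
ΔH = Σ(broken) − Σ(formed) = (3205 + 4D) − (6774) = −3569 + 4D
Setting this equal to −1897 kJ gives 4D = 1672, so D = 418 kJ/mol.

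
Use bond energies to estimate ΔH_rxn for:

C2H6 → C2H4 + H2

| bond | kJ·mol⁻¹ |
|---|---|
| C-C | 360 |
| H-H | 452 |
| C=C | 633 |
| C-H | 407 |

ΔH ≈ +89 kJ

Bonds broken (reactants):
  C-C: 1 × 360 = 360
  C-H: 6 × 407 = 2442
  Σ(broken) = 2802 kJ
Bonds formed (products):
  C-H: 4 × 407 = 1628
  C=C: 1 × 633 = 633
  H-H: 1 × 452 = 452
  Σ(formed) = 2713 kJ
ΔH = Σ(broken) − Σ(formed) = 2802 − 2713 = +89 kJ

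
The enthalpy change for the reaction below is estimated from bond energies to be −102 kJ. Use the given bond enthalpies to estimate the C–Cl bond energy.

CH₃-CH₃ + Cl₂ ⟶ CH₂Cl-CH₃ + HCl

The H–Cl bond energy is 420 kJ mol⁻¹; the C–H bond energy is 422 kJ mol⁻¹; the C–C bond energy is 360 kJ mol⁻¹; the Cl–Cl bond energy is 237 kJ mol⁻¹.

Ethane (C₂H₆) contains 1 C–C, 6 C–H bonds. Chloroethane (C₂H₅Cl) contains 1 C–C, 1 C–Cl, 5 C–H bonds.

D(C–Cl) ≈ 341 kJ/mol

Let D be the C–Cl bond energy.
Σ(broken) = 1×360 + 6×422 + 1×237 = 3129
Σ(formed) = 1×360 + 1×D + 5×422 + 1×420 = 2890 + D
ΔH = Σ(broken) − Σ(formed) = (3129) − (2890 + D) = +239 − D
Setting this equal to −102 kJ gives D = 341 kJ/mol.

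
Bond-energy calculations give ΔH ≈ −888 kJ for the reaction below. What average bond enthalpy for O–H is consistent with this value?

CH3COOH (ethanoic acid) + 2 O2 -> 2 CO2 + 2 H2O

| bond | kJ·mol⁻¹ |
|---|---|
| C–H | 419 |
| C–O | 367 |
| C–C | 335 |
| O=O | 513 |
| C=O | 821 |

D(O–H) ≈ 470 kJ/mol

Let D be the O–H bond energy.
Σ(broken) = 1×335 + 3×419 + 1×367 + 1×821 + 1×D + 2×513 = 3806 + D
Σ(formed) = 4×821 + 4×D = 3284 + 4D
ΔH = Σ(broken) − Σ(formed) = (3806 + D) − (3284 + 4D) = +522 − 3D
Setting this equal to −888 kJ gives 3D = 1410, so D = 470 kJ/mol.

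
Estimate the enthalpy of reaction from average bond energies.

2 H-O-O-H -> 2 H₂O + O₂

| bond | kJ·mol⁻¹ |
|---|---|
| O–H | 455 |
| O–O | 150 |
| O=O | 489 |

Bonds broken (reactants):
  O–H: 4 × 455 = 1820
  O–O: 2 × 150 = 300
  Σ(broken) = 2120 kJ
Bonds formed (products):
  O–H: 4 × 455 = 1820
  O=O: 1 × 489 = 489
  Σ(formed) = 2309 kJ
ΔH = Σ(broken) − Σ(formed) = 2120 − 2309 = −189 kJ

ΔH ≈ −189 kJ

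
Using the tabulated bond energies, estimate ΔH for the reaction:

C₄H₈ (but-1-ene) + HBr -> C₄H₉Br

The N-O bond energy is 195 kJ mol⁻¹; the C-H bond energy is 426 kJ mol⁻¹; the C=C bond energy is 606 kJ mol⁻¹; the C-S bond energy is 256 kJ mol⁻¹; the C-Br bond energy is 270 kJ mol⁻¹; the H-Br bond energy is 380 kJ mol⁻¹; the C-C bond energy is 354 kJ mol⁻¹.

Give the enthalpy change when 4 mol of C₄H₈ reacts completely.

Bonds broken (reactants):
  C-C: 2 × 354 = 708
  C-H: 8 × 426 = 3408
  C=C: 1 × 606 = 606
  H-Br: 1 × 380 = 380
  Σ(broken) = 5102 kJ
Bonds formed (products):
  C-Br: 1 × 270 = 270
  C-C: 3 × 354 = 1062
  C-H: 9 × 426 = 3834
  Σ(formed) = 5166 kJ
ΔH = Σ(broken) − Σ(formed) = 5102 − 5166 = −64 kJ
For 4× the reaction as written: 4 × (−64) = −256 kJ

ΔH = −256 kJ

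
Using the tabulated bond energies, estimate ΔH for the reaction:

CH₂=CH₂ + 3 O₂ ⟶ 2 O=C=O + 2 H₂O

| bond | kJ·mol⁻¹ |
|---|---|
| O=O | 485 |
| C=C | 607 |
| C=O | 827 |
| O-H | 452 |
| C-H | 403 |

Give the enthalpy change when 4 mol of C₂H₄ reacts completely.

Bonds broken (reactants):
  C-H: 4 × 403 = 1612
  C=C: 1 × 607 = 607
  O=O: 3 × 485 = 1455
  Σ(broken) = 3674 kJ
Bonds formed (products):
  C=O: 4 × 827 = 3308
  O-H: 4 × 452 = 1808
  Σ(formed) = 5116 kJ
ΔH = Σ(broken) − Σ(formed) = 3674 − 5116 = −1442 kJ
For 4× the reaction as written: 4 × (−1442) = −5768 kJ

ΔH = −5768 kJ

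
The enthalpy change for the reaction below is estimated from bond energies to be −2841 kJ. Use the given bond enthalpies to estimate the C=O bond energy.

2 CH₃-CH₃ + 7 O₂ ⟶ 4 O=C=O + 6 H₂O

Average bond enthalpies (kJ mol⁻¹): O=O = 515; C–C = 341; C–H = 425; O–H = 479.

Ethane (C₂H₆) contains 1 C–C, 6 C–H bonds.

Let D be the C=O bond energy.
Σ(broken) = 2×341 + 12×425 + 7×515 = 9387
Σ(formed) = 8×D + 12×479 = 5748 + 8D
ΔH = Σ(broken) − Σ(formed) = (9387) − (5748 + 8D) = +3639 − 8D
Setting this equal to −2841 kJ gives 8D = 6480, so D = 810 kJ/mol.

D(C=O) ≈ 810 kJ/mol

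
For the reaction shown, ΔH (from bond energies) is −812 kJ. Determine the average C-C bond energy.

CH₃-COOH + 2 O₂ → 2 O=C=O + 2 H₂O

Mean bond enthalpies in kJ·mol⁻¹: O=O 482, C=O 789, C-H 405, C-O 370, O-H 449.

Let D be the C-C bond energy.
Σ(broken) = 1×D + 3×405 + 1×370 + 1×789 + 1×449 + 2×482 = 3787 + D
Σ(formed) = 4×789 + 4×449 = 4952
ΔH = Σ(broken) − Σ(formed) = (3787 + D) − (4952) = −1165 + D
Setting this equal to −812 kJ gives D = 353 kJ/mol.

D(C-C) ≈ 353 kJ/mol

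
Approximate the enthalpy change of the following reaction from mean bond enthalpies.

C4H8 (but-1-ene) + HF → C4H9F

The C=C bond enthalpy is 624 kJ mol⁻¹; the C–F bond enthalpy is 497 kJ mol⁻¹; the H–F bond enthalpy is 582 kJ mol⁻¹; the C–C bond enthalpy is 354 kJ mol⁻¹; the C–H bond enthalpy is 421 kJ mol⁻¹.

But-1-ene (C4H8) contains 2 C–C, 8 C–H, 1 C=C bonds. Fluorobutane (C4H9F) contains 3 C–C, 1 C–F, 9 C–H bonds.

ΔH ≈ −66 kJ

Bonds broken (reactants):
  C–C: 2 × 354 = 708
  C–H: 8 × 421 = 3368
  C=C: 1 × 624 = 624
  H–F: 1 × 582 = 582
  Σ(broken) = 5282 kJ
Bonds formed (products):
  C–C: 3 × 354 = 1062
  C–F: 1 × 497 = 497
  C–H: 9 × 421 = 3789
  Σ(formed) = 5348 kJ
ΔH = Σ(broken) − Σ(formed) = 5282 − 5348 = −66 kJ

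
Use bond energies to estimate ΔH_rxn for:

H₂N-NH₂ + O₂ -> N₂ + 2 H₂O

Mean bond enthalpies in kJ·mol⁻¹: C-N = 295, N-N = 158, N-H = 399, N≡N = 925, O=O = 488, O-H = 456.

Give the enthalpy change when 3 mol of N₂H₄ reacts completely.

ΔH = −1521 kJ

Bonds broken (reactants):
  N-H: 4 × 399 = 1596
  N-N: 1 × 158 = 158
  O=O: 1 × 488 = 488
  Σ(broken) = 2242 kJ
Bonds formed (products):
  N≡N: 1 × 925 = 925
  O-H: 4 × 456 = 1824
  Σ(formed) = 2749 kJ
ΔH = Σ(broken) − Σ(formed) = 2242 − 2749 = −507 kJ
For 3× the reaction as written: 3 × (−507) = −1521 kJ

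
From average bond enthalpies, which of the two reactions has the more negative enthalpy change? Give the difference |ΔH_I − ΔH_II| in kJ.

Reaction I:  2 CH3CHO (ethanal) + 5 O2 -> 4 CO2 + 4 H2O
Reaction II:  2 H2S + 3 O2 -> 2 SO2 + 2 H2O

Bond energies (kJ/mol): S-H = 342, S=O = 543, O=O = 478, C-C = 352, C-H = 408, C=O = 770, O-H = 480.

Reaction I:
  Bonds broken (reactants):
    C-C: 2 × 352 = 704
    C-H: 8 × 408 = 3264
    C=O: 2 × 770 = 1540
    O=O: 5 × 478 = 2390
    Σ(broken) = 7898 kJ
  Bonds formed (products):
    C=O: 8 × 770 = 6160
    O-H: 8 × 480 = 3840
    Σ(formed) = 10000 kJ
  ΔH_I = 7898 − 10000 = −2102 kJ
Reaction II:
  Bonds broken (reactants):
    O=O: 3 × 478 = 1434
    S-H: 4 × 342 = 1368
    Σ(broken) = 2802 kJ
  Bonds formed (products):
    O-H: 4 × 480 = 1920
    S=O: 4 × 543 = 2172
    Σ(formed) = 4092 kJ
  ΔH_II = 2802 − 4092 = −1290 kJ
ΔH_I − ΔH_II = −812 kJ, so reaction I has the more negative ΔH; |ΔH_I − ΔH_II| = 812 kJ.

Reaction I, by 812 kJ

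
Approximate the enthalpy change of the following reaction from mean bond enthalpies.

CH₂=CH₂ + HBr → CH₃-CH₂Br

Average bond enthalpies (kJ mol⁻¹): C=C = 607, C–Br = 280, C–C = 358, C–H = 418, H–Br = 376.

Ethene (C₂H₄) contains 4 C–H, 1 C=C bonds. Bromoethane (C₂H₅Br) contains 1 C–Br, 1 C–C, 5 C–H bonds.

ΔH ≈ −73 kJ

Bonds broken (reactants):
  C–H: 4 × 418 = 1672
  C=C: 1 × 607 = 607
  H–Br: 1 × 376 = 376
  Σ(broken) = 2655 kJ
Bonds formed (products):
  C–Br: 1 × 280 = 280
  C–C: 1 × 358 = 358
  C–H: 5 × 418 = 2090
  Σ(formed) = 2728 kJ
ΔH = Σ(broken) − Σ(formed) = 2655 − 2728 = −73 kJ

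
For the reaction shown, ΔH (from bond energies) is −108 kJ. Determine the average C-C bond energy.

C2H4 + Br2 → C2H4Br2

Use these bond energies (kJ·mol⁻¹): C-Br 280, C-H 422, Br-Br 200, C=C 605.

Let D be the C-C bond energy.
Σ(broken) = 1×200 + 4×422 + 1×605 = 2493
Σ(formed) = 2×280 + 1×D + 4×422 = 2248 + D
ΔH = Σ(broken) − Σ(formed) = (2493) − (2248 + D) = +245 − D
Setting this equal to −108 kJ gives D = 353 kJ/mol.

D(C-C) ≈ 353 kJ/mol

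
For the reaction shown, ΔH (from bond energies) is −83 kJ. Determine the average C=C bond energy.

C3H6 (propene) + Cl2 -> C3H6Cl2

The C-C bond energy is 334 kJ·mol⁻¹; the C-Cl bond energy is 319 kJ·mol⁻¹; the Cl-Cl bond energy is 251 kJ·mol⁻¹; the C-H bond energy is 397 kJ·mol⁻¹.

D(C=C) ≈ 638 kJ/mol

Let D be the C=C bond energy.
Σ(broken) = 1×334 + 6×397 + 1×D + 1×251 = 2967 + D
Σ(formed) = 2×334 + 2×319 + 6×397 = 3688
ΔH = Σ(broken) − Σ(formed) = (2967 + D) − (3688) = −721 + D
Setting this equal to −83 kJ gives D = 638 kJ/mol.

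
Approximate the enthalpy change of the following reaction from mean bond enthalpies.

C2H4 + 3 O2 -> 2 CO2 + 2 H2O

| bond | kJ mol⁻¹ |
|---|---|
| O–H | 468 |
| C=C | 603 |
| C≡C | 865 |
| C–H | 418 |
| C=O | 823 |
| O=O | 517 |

ΔH ≈ −1338 kJ

Bonds broken (reactants):
  C–H: 4 × 418 = 1672
  C=C: 1 × 603 = 603
  O=O: 3 × 517 = 1551
  Σ(broken) = 3826 kJ
Bonds formed (products):
  C=O: 4 × 823 = 3292
  O–H: 4 × 468 = 1872
  Σ(formed) = 5164 kJ
ΔH = Σ(broken) − Σ(formed) = 3826 − 5164 = −1338 kJ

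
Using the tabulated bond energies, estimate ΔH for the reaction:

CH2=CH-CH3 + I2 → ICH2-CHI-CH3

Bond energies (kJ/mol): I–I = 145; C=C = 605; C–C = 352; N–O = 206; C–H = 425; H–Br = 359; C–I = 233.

Bonds broken (reactants):
  C–C: 1 × 352 = 352
  C–H: 6 × 425 = 2550
  C=C: 1 × 605 = 605
  I–I: 1 × 145 = 145
  Σ(broken) = 3652 kJ
Bonds formed (products):
  C–C: 2 × 352 = 704
  C–H: 6 × 425 = 2550
  C–I: 2 × 233 = 466
  Σ(formed) = 3720 kJ
ΔH = Σ(broken) − Σ(formed) = 3652 − 3720 = −68 kJ

ΔH ≈ −68 kJ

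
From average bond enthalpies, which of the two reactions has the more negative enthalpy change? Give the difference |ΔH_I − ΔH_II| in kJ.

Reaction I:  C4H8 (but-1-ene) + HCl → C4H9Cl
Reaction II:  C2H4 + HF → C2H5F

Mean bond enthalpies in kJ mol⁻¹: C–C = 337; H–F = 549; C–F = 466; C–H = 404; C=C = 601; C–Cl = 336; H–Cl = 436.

Reaction I:
  Bonds broken (reactants):
    C–C: 2 × 337 = 674
    C–H: 8 × 404 = 3232
    C=C: 1 × 601 = 601
    H–Cl: 1 × 436 = 436
    Σ(broken) = 4943 kJ
  Bonds formed (products):
    C–C: 3 × 337 = 1011
    C–Cl: 1 × 336 = 336
    C–H: 9 × 404 = 3636
    Σ(formed) = 4983 kJ
  ΔH_I = 4943 − 4983 = −40 kJ
Reaction II:
  Bonds broken (reactants):
    C–H: 4 × 404 = 1616
    C=C: 1 × 601 = 601
    H–F: 1 × 549 = 549
    Σ(broken) = 2766 kJ
  Bonds formed (products):
    C–C: 1 × 337 = 337
    C–F: 1 × 466 = 466
    C–H: 5 × 404 = 2020
    Σ(formed) = 2823 kJ
  ΔH_II = 2766 − 2823 = −57 kJ
ΔH_I − ΔH_II = +17 kJ, so reaction II has the more negative ΔH; |ΔH_I − ΔH_II| = 17 kJ.

Reaction II, by 17 kJ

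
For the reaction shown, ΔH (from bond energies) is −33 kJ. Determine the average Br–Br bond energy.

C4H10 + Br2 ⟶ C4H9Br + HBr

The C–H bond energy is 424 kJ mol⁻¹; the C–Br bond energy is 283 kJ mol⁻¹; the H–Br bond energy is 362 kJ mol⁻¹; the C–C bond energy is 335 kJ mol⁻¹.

Let D be the Br–Br bond energy.
Σ(broken) = 1×D + 3×335 + 10×424 = 5245 + D
Σ(formed) = 1×283 + 3×335 + 9×424 + 1×362 = 5466
ΔH = Σ(broken) − Σ(formed) = (5245 + D) − (5466) = −221 + D
Setting this equal to −33 kJ gives D = 188 kJ/mol.

D(Br–Br) ≈ 188 kJ/mol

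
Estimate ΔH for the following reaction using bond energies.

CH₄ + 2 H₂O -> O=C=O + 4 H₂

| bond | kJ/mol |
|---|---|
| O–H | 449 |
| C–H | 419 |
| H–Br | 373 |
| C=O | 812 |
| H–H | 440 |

ΔH ≈ +88 kJ

Bonds broken (reactants):
  C–H: 4 × 419 = 1676
  O–H: 4 × 449 = 1796
  Σ(broken) = 3472 kJ
Bonds formed (products):
  C=O: 2 × 812 = 1624
  H–H: 4 × 440 = 1760
  Σ(formed) = 3384 kJ
ΔH = Σ(broken) − Σ(formed) = 3472 − 3384 = +88 kJ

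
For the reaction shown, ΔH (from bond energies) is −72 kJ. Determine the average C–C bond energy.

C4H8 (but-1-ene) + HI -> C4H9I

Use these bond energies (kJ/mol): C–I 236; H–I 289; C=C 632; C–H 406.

Let D be the C–C bond energy.
Σ(broken) = 2×D + 8×406 + 1×632 + 1×289 = 4169 + 2D
Σ(formed) = 3×D + 9×406 + 1×236 = 3890 + 3D
ΔH = Σ(broken) − Σ(formed) = (4169 + 2D) − (3890 + 3D) = +279 − D
Setting this equal to −72 kJ gives D = 351 kJ/mol.

D(C–C) ≈ 351 kJ/mol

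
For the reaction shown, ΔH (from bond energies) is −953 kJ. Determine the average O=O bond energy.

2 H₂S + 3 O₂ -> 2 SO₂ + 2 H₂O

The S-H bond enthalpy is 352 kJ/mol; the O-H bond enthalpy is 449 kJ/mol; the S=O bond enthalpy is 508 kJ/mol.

Let D be the O=O bond energy.
Σ(broken) = 3×D + 4×352 = 1408 + 3D
Σ(formed) = 4×449 + 4×508 = 3828
ΔH = Σ(broken) − Σ(formed) = (1408 + 3D) − (3828) = −2420 + 3D
Setting this equal to −953 kJ gives 3D = 1467, so D = 489 kJ/mol.

D(O=O) ≈ 489 kJ/mol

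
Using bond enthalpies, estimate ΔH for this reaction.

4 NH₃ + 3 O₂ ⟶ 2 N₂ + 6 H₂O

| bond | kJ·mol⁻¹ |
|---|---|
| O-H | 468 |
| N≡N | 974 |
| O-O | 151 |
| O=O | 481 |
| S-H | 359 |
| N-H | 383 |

Bonds broken (reactants):
  N-H: 12 × 383 = 4596
  O=O: 3 × 481 = 1443
  Σ(broken) = 6039 kJ
Bonds formed (products):
  N≡N: 2 × 974 = 1948
  O-H: 12 × 468 = 5616
  Σ(formed) = 7564 kJ
ΔH = Σ(broken) − Σ(formed) = 6039 − 7564 = −1525 kJ

ΔH ≈ −1525 kJ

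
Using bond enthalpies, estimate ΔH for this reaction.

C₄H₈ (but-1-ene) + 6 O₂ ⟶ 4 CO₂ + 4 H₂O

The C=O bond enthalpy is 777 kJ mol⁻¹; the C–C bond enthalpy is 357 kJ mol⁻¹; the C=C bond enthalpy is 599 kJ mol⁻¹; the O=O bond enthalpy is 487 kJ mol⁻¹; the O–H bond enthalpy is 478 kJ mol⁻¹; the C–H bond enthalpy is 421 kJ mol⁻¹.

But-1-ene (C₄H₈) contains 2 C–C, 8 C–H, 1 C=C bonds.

Bonds broken (reactants):
  C–C: 2 × 357 = 714
  C–H: 8 × 421 = 3368
  C=C: 1 × 599 = 599
  O=O: 6 × 487 = 2922
  Σ(broken) = 7603 kJ
Bonds formed (products):
  C=O: 8 × 777 = 6216
  O–H: 8 × 478 = 3824
  Σ(formed) = 10040 kJ
ΔH = Σ(broken) − Σ(formed) = 7603 − 10040 = −2437 kJ

ΔH ≈ −2437 kJ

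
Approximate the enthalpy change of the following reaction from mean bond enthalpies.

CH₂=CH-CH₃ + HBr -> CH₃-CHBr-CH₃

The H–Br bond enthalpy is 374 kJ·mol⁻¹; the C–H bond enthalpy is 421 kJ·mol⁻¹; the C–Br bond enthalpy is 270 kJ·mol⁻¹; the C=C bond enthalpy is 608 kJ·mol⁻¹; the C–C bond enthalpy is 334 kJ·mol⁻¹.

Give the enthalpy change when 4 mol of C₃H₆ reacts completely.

Bonds broken (reactants):
  C–C: 1 × 334 = 334
  C–H: 6 × 421 = 2526
  C=C: 1 × 608 = 608
  H–Br: 1 × 374 = 374
  Σ(broken) = 3842 kJ
Bonds formed (products):
  C–Br: 1 × 270 = 270
  C–C: 2 × 334 = 668
  C–H: 7 × 421 = 2947
  Σ(formed) = 3885 kJ
ΔH = Σ(broken) − Σ(formed) = 3842 − 3885 = −43 kJ
For 4× the reaction as written: 4 × (−43) = −172 kJ

ΔH = −172 kJ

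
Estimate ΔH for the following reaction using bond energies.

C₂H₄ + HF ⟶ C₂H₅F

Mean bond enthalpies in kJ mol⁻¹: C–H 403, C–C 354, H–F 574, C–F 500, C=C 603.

Bonds broken (reactants):
  C–H: 4 × 403 = 1612
  C=C: 1 × 603 = 603
  H–F: 1 × 574 = 574
  Σ(broken) = 2789 kJ
Bonds formed (products):
  C–C: 1 × 354 = 354
  C–F: 1 × 500 = 500
  C–H: 5 × 403 = 2015
  Σ(formed) = 2869 kJ
ΔH = Σ(broken) − Σ(formed) = 2789 − 2869 = −80 kJ

ΔH ≈ −80 kJ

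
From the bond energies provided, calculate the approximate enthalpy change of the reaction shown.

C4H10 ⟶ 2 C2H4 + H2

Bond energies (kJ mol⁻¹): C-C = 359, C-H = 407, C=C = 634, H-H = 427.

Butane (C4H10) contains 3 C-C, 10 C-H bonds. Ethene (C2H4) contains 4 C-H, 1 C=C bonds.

ΔH ≈ +196 kJ

Bonds broken (reactants):
  C-C: 3 × 359 = 1077
  C-H: 10 × 407 = 4070
  Σ(broken) = 5147 kJ
Bonds formed (products):
  C-H: 8 × 407 = 3256
  C=C: 2 × 634 = 1268
  H-H: 1 × 427 = 427
  Σ(formed) = 4951 kJ
ΔH = Σ(broken) − Σ(formed) = 5147 − 4951 = +196 kJ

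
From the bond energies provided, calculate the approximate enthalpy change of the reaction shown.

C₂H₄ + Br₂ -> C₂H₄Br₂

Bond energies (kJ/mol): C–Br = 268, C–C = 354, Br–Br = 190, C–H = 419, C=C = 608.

Bonds broken (reactants):
  Br–Br: 1 × 190 = 190
  C–H: 4 × 419 = 1676
  C=C: 1 × 608 = 608
  Σ(broken) = 2474 kJ
Bonds formed (products):
  C–Br: 2 × 268 = 536
  C–C: 1 × 354 = 354
  C–H: 4 × 419 = 1676
  Σ(formed) = 2566 kJ
ΔH = Σ(broken) − Σ(formed) = 2474 − 2566 = −92 kJ

ΔH ≈ −92 kJ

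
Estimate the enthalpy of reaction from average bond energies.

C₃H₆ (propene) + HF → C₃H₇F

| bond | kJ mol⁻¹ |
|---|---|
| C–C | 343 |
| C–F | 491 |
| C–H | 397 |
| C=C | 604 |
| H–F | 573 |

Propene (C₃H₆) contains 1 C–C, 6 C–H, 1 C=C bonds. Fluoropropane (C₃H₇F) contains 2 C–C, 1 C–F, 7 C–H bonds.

ΔH ≈ −54 kJ

Bonds broken (reactants):
  C–C: 1 × 343 = 343
  C–H: 6 × 397 = 2382
  C=C: 1 × 604 = 604
  H–F: 1 × 573 = 573
  Σ(broken) = 3902 kJ
Bonds formed (products):
  C–C: 2 × 343 = 686
  C–F: 1 × 491 = 491
  C–H: 7 × 397 = 2779
  Σ(formed) = 3956 kJ
ΔH = Σ(broken) − Σ(formed) = 3902 − 3956 = −54 kJ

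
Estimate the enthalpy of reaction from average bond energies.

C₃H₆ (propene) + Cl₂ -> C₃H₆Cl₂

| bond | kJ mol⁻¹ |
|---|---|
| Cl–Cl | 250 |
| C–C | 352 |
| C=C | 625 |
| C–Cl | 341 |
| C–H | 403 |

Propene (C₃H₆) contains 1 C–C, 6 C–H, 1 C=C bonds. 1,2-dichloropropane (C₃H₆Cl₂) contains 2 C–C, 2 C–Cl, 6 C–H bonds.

ΔH ≈ −159 kJ

Bonds broken (reactants):
  C–C: 1 × 352 = 352
  C–H: 6 × 403 = 2418
  C=C: 1 × 625 = 625
  Cl–Cl: 1 × 250 = 250
  Σ(broken) = 3645 kJ
Bonds formed (products):
  C–C: 2 × 352 = 704
  C–Cl: 2 × 341 = 682
  C–H: 6 × 403 = 2418
  Σ(formed) = 3804 kJ
ΔH = Σ(broken) − Σ(formed) = 3645 − 3804 = −159 kJ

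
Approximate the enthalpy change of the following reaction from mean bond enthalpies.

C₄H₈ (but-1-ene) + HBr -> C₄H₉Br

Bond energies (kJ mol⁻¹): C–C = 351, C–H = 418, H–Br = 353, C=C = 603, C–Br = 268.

ΔH ≈ −81 kJ

Bonds broken (reactants):
  C–C: 2 × 351 = 702
  C–H: 8 × 418 = 3344
  C=C: 1 × 603 = 603
  H–Br: 1 × 353 = 353
  Σ(broken) = 5002 kJ
Bonds formed (products):
  C–Br: 1 × 268 = 268
  C–C: 3 × 351 = 1053
  C–H: 9 × 418 = 3762
  Σ(formed) = 5083 kJ
ΔH = Σ(broken) − Σ(formed) = 5002 − 5083 = −81 kJ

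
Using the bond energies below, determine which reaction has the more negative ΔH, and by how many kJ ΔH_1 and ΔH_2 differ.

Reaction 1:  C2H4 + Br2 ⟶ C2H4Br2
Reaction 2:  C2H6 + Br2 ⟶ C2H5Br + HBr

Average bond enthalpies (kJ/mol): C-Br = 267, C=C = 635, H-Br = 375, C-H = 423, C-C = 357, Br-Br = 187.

Reaction 1, by 37 kJ

Reaction 1:
  Bonds broken (reactants):
    Br-Br: 1 × 187 = 187
    C-H: 4 × 423 = 1692
    C=C: 1 × 635 = 635
    Σ(broken) = 2514 kJ
  Bonds formed (products):
    C-Br: 2 × 267 = 534
    C-C: 1 × 357 = 357
    C-H: 4 × 423 = 1692
    Σ(formed) = 2583 kJ
  ΔH_1 = 2514 − 2583 = −69 kJ
Reaction 2:
  Bonds broken (reactants):
    Br-Br: 1 × 187 = 187
    C-C: 1 × 357 = 357
    C-H: 6 × 423 = 2538
    Σ(broken) = 3082 kJ
  Bonds formed (products):
    C-Br: 1 × 267 = 267
    C-C: 1 × 357 = 357
    C-H: 5 × 423 = 2115
    H-Br: 1 × 375 = 375
    Σ(formed) = 3114 kJ
  ΔH_2 = 3082 − 3114 = −32 kJ
ΔH_1 − ΔH_2 = −37 kJ, so reaction 1 has the more negative ΔH; |ΔH_1 − ΔH_2| = 37 kJ.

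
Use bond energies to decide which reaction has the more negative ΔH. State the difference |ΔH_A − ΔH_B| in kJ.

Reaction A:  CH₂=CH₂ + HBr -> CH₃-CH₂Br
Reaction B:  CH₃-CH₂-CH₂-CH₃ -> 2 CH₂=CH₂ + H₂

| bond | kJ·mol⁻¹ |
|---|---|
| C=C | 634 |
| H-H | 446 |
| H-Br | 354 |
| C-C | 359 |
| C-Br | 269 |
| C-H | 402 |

Reaction A, by 209 kJ

Reaction A:
  Bonds broken (reactants):
    C-H: 4 × 402 = 1608
    C=C: 1 × 634 = 634
    H-Br: 1 × 354 = 354
    Σ(broken) = 2596 kJ
  Bonds formed (products):
    C-Br: 1 × 269 = 269
    C-C: 1 × 359 = 359
    C-H: 5 × 402 = 2010
    Σ(formed) = 2638 kJ
  ΔH_A = 2596 − 2638 = −42 kJ
Reaction B:
  Bonds broken (reactants):
    C-C: 3 × 359 = 1077
    C-H: 10 × 402 = 4020
    Σ(broken) = 5097 kJ
  Bonds formed (products):
    C-H: 8 × 402 = 3216
    C=C: 2 × 634 = 1268
    H-H: 1 × 446 = 446
    Σ(formed) = 4930 kJ
  ΔH_B = 5097 − 4930 = +167 kJ
ΔH_A − ΔH_B = −209 kJ, so reaction A has the more negative ΔH; |ΔH_A − ΔH_B| = 209 kJ.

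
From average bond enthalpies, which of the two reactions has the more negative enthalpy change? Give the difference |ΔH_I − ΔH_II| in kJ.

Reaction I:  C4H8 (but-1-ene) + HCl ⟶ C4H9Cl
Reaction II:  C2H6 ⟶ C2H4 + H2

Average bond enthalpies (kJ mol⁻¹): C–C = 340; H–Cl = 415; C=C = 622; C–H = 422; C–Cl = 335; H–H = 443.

Reaction I, by 179 kJ

Reaction I:
  Bonds broken (reactants):
    C–C: 2 × 340 = 680
    C–H: 8 × 422 = 3376
    C=C: 1 × 622 = 622
    H–Cl: 1 × 415 = 415
    Σ(broken) = 5093 kJ
  Bonds formed (products):
    C–C: 3 × 340 = 1020
    C–Cl: 1 × 335 = 335
    C–H: 9 × 422 = 3798
    Σ(formed) = 5153 kJ
  ΔH_I = 5093 − 5153 = −60 kJ
Reaction II:
  Bonds broken (reactants):
    C–C: 1 × 340 = 340
    C–H: 6 × 422 = 2532
    Σ(broken) = 2872 kJ
  Bonds formed (products):
    C–H: 4 × 422 = 1688
    C=C: 1 × 622 = 622
    H–H: 1 × 443 = 443
    Σ(formed) = 2753 kJ
  ΔH_II = 2872 − 2753 = +119 kJ
ΔH_I − ΔH_II = −179 kJ, so reaction I has the more negative ΔH; |ΔH_I − ΔH_II| = 179 kJ.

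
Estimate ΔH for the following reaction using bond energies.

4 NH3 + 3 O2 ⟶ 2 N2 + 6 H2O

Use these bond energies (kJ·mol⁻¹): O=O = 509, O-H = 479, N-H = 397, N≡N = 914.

ΔH ≈ −1285 kJ

Bonds broken (reactants):
  N-H: 12 × 397 = 4764
  O=O: 3 × 509 = 1527
  Σ(broken) = 6291 kJ
Bonds formed (products):
  N≡N: 2 × 914 = 1828
  O-H: 12 × 479 = 5748
  Σ(formed) = 7576 kJ
ΔH = Σ(broken) − Σ(formed) = 6291 − 7576 = −1285 kJ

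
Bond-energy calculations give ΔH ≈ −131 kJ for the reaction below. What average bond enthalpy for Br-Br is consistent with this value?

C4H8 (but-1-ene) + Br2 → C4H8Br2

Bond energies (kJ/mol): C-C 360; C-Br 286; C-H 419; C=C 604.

D(Br-Br) ≈ 197 kJ/mol

Let D be the Br-Br bond energy.
Σ(broken) = 1×D + 2×360 + 8×419 + 1×604 = 4676 + D
Σ(formed) = 2×286 + 3×360 + 8×419 = 5004
ΔH = Σ(broken) − Σ(formed) = (4676 + D) − (5004) = −328 + D
Setting this equal to −131 kJ gives D = 197 kJ/mol.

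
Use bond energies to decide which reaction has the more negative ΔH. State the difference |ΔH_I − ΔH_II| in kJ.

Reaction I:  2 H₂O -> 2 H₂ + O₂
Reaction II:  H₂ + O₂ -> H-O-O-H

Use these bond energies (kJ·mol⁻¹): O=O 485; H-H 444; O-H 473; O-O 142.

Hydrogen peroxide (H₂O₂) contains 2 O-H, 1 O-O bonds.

Reaction II, by 678 kJ

Reaction I:
  Bonds broken (reactants):
    O-H: 4 × 473 = 1892
    Σ(broken) = 1892 kJ
  Bonds formed (products):
    H-H: 2 × 444 = 888
    O=O: 1 × 485 = 485
    Σ(formed) = 1373 kJ
  ΔH_I = 1892 − 1373 = +519 kJ
Reaction II:
  Bonds broken (reactants):
    H-H: 1 × 444 = 444
    O=O: 1 × 485 = 485
    Σ(broken) = 929 kJ
  Bonds formed (products):
    O-H: 2 × 473 = 946
    O-O: 1 × 142 = 142
    Σ(formed) = 1088 kJ
  ΔH_II = 929 − 1088 = −159 kJ
ΔH_I − ΔH_II = +678 kJ, so reaction II has the more negative ΔH; |ΔH_I − ΔH_II| = 678 kJ.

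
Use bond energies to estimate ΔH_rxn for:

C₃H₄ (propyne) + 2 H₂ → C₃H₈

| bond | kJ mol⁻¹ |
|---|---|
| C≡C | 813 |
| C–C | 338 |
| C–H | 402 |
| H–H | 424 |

ΔH ≈ −285 kJ

Bonds broken (reactants):
  C≡C: 1 × 813 = 813
  C–C: 1 × 338 = 338
  C–H: 4 × 402 = 1608
  H–H: 2 × 424 = 848
  Σ(broken) = 3607 kJ
Bonds formed (products):
  C–C: 2 × 338 = 676
  C–H: 8 × 402 = 3216
  Σ(formed) = 3892 kJ
ΔH = Σ(broken) − Σ(formed) = 3607 − 3892 = −285 kJ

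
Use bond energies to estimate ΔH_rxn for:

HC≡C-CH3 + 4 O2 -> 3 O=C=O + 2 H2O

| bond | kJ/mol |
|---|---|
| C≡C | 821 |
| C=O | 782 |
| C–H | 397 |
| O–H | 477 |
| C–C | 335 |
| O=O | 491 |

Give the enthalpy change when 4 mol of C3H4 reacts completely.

Bonds broken (reactants):
  C≡C: 1 × 821 = 821
  C–C: 1 × 335 = 335
  C–H: 4 × 397 = 1588
  O=O: 4 × 491 = 1964
  Σ(broken) = 4708 kJ
Bonds formed (products):
  C=O: 6 × 782 = 4692
  O–H: 4 × 477 = 1908
  Σ(formed) = 6600 kJ
ΔH = Σ(broken) − Σ(formed) = 4708 − 6600 = −1892 kJ
For 4× the reaction as written: 4 × (−1892) = −7568 kJ

ΔH = −7568 kJ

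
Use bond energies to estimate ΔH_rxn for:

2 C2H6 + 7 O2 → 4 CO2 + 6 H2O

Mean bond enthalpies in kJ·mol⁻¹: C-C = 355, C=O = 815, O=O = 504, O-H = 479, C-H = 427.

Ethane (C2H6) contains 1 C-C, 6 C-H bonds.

ΔH ≈ −2906 kJ

Bonds broken (reactants):
  C-C: 2 × 355 = 710
  C-H: 12 × 427 = 5124
  O=O: 7 × 504 = 3528
  Σ(broken) = 9362 kJ
Bonds formed (products):
  C=O: 8 × 815 = 6520
  O-H: 12 × 479 = 5748
  Σ(formed) = 12268 kJ
ΔH = Σ(broken) − Σ(formed) = 9362 − 12268 = −2906 kJ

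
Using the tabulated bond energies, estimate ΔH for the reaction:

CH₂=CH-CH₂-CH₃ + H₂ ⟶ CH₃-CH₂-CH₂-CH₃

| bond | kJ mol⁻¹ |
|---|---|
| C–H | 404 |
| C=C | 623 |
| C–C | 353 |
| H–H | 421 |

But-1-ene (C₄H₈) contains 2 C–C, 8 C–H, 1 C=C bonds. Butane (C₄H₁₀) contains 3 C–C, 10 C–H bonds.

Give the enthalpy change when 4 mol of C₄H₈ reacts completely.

Bonds broken (reactants):
  C–C: 2 × 353 = 706
  C–H: 8 × 404 = 3232
  C=C: 1 × 623 = 623
  H–H: 1 × 421 = 421
  Σ(broken) = 4982 kJ
Bonds formed (products):
  C–C: 3 × 353 = 1059
  C–H: 10 × 404 = 4040
  Σ(formed) = 5099 kJ
ΔH = Σ(broken) − Σ(formed) = 4982 − 5099 = −117 kJ
For 4× the reaction as written: 4 × (−117) = −468 kJ

ΔH = −468 kJ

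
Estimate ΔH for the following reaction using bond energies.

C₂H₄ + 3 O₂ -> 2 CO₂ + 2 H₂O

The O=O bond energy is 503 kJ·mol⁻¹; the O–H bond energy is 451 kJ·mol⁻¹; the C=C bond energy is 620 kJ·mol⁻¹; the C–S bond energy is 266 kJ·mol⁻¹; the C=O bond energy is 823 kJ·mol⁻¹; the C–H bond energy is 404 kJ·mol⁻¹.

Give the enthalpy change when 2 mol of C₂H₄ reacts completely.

ΔH = −2702 kJ

Bonds broken (reactants):
  C–H: 4 × 404 = 1616
  C=C: 1 × 620 = 620
  O=O: 3 × 503 = 1509
  Σ(broken) = 3745 kJ
Bonds formed (products):
  C=O: 4 × 823 = 3292
  O–H: 4 × 451 = 1804
  Σ(formed) = 5096 kJ
ΔH = Σ(broken) − Σ(formed) = 3745 − 5096 = −1351 kJ
For 2× the reaction as written: 2 × (−1351) = −2702 kJ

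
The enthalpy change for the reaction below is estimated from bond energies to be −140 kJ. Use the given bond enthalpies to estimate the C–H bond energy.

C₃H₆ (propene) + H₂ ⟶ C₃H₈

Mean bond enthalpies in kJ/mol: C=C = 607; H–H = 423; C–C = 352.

D(C–H) ≈ 409 kJ/mol

Let D be the C–H bond energy.
Σ(broken) = 1×352 + 6×D + 1×607 + 1×423 = 1382 + 6D
Σ(formed) = 2×352 + 8×D = 704 + 8D
ΔH = Σ(broken) − Σ(formed) = (1382 + 6D) − (704 + 8D) = +678 − 2D
Setting this equal to −140 kJ gives 2D = 818, so D = 409 kJ/mol.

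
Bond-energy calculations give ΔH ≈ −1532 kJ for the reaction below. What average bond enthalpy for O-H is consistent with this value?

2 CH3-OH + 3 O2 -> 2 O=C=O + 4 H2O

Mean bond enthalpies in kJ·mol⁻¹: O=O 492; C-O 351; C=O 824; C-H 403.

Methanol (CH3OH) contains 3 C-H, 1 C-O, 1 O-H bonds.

D(O-H) ≈ 472 kJ/mol

Let D be the O-H bond energy.
Σ(broken) = 6×403 + 2×351 + 2×D + 3×492 = 4596 + 2D
Σ(formed) = 4×824 + 8×D = 3296 + 8D
ΔH = Σ(broken) − Σ(formed) = (4596 + 2D) − (3296 + 8D) = +1300 − 6D
Setting this equal to −1532 kJ gives 6D = 2832, so D = 472 kJ/mol.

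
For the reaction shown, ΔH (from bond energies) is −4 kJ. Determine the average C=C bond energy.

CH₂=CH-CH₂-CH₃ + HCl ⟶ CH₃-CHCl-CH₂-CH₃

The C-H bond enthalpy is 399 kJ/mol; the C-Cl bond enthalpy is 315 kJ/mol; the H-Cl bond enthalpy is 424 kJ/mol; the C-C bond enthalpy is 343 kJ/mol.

D(C=C) ≈ 629 kJ/mol

Let D be the C=C bond energy.
Σ(broken) = 2×343 + 8×399 + 1×D + 1×424 = 4302 + D
Σ(formed) = 3×343 + 1×315 + 9×399 = 4935
ΔH = Σ(broken) − Σ(formed) = (4302 + D) − (4935) = −633 + D
Setting this equal to −4 kJ gives D = 629 kJ/mol.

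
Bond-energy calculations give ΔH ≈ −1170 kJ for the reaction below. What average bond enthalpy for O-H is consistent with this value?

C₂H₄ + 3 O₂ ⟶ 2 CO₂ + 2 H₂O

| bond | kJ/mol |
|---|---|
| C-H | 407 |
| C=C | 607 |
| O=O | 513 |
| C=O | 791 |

D(O-H) ≈ 445 kJ/mol

Let D be the O-H bond energy.
Σ(broken) = 4×407 + 1×607 + 3×513 = 3774
Σ(formed) = 4×791 + 4×D = 3164 + 4D
ΔH = Σ(broken) − Σ(formed) = (3774) − (3164 + 4D) = +610 − 4D
Setting this equal to −1170 kJ gives 4D = 1780, so D = 445 kJ/mol.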